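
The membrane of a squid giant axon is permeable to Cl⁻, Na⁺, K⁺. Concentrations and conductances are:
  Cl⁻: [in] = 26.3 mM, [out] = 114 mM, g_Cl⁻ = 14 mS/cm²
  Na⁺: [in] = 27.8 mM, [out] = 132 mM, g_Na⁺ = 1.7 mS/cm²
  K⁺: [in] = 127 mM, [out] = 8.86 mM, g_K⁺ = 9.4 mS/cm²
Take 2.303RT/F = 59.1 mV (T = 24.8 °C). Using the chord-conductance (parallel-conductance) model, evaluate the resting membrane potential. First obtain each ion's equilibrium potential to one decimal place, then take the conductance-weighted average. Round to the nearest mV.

E_Cl⁻ = (59.1/-1)·log₁₀(114/26.3) = -37.6 mV
E_Na⁺ = (59.1/1)·log₁₀(132/27.8) = 40.0 mV
E_K⁺ = (59.1/1)·log₁₀(8.86/127) = -68.3 mV
Vm = (Σ gᵢEᵢ)/(Σ gᵢ) = (14·-37.6 + 1.7·40.0 + 9.4·-68.3) / (14 + 1.7 + 9.4)
= -1100.42 / 25.1 = -43.84 mV

-44 mV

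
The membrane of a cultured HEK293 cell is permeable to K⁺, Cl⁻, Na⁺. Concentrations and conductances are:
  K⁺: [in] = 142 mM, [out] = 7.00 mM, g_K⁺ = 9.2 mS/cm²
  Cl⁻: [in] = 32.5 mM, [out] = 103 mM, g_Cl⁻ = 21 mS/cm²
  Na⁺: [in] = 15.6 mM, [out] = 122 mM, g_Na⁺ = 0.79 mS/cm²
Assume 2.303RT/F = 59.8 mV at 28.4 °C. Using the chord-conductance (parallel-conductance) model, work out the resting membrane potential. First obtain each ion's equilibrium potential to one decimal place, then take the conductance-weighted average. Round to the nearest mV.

-42 mV

E_K⁺ = (59.8/1)·log₁₀(7.00/142) = -78.2 mV
E_Cl⁻ = (59.8/-1)·log₁₀(103/32.5) = -30.0 mV
E_Na⁺ = (59.8/1)·log₁₀(122/15.6) = 53.4 mV
Vm = (Σ gᵢEᵢ)/(Σ gᵢ) = (9.2·-78.2 + 21·-30.0 + 0.79·53.4) / (9.2 + 21 + 0.79)
= -1307.25 / 30.99 = -42.18 mV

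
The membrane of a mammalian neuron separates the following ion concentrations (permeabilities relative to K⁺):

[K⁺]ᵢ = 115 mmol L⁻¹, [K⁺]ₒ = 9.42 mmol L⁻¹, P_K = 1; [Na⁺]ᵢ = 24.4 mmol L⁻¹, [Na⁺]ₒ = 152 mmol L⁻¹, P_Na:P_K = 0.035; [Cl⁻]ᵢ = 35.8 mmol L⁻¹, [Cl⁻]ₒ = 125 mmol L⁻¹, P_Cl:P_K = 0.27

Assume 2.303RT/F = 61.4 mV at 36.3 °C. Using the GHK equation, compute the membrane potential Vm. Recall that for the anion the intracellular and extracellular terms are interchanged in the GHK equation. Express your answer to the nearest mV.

Vm = 61.4 · log₁₀[(Σ P·[cation]ₒ + Σ P·[anion]ᵢ) / (Σ P·[cation]ᵢ + Σ P·[anion]ₒ)]
Numerator = 1×9.42 + 0.035×152 + 0.27×35.8 = 24.41
Denominator = 1×115 + 0.035×24.4 + 0.27×125 = 149.6
Vm = 61.4 · log₁₀(0.16314) = 61.4 × (-0.7874) = -48.35 mV

-48 mV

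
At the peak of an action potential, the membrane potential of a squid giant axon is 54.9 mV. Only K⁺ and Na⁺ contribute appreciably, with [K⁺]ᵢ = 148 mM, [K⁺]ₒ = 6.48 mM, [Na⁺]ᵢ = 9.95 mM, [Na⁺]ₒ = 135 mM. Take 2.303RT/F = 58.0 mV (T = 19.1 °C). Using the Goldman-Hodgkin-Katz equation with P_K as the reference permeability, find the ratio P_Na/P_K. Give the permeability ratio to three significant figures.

27.7

Let α = P_Na/P_K. GHK: Vm = 58.0·log₁₀[(Kₒ + α·Naₒ)/(Kᵢ + α·Naᵢ)].
10^(Vm/58.0) = 10^(54.9/58.0) = 8.842
So 8.842·(Kᵢ + α·Naᵢ) = Kₒ + α·Naₒ → α = (8.842·148.0 − 6.48) / (135.0 − 8.842·9.95)
α = (1309 − 6.48) / (135.0 − 87.98) = 1302/47.02 = 27.69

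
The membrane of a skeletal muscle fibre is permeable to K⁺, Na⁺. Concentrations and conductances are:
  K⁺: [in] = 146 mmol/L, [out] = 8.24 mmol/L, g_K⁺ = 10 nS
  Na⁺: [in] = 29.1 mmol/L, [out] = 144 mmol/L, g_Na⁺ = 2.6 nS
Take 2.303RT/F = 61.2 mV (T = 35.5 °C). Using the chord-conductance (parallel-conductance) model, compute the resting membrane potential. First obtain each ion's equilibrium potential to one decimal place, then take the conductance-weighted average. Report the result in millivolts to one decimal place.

E_K⁺ = (61.2/1)·log₁₀(8.24/146) = -76.4 mV
E_Na⁺ = (61.2/1)·log₁₀(144/29.1) = 42.5 mV
Vm = (Σ gᵢEᵢ)/(Σ gᵢ) = (10·-76.4 + 2.6·42.5) / (10 + 2.6)
= -653.50 / 12.6 = -51.87 mV

-51.9 mV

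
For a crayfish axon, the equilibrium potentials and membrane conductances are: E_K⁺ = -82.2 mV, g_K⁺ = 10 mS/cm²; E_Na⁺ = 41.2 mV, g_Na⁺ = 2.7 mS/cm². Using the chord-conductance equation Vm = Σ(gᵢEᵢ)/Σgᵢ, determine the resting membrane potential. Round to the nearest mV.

Σ gᵢEᵢ = 10·(-82.2) + 2.7·(41.2) = -710.76
Σ gᵢ = 10 + 2.7 = 12.7
Vm = -710.76 / 12.7 = -55.97 mV

-56 mV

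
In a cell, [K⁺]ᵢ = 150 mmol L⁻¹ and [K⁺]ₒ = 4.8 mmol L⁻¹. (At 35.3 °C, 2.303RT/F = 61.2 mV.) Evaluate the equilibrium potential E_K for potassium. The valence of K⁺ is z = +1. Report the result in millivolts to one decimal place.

E = (61.2/z) · log₁₀([K⁺]_out/[K⁺]_in) with z = +1.
= (61.2/1) · log₁₀(4.8/150) = 61.20 · log₁₀(0.032)
= 61.20 · (-1.4949) = -91.48 mV

-91.5 mV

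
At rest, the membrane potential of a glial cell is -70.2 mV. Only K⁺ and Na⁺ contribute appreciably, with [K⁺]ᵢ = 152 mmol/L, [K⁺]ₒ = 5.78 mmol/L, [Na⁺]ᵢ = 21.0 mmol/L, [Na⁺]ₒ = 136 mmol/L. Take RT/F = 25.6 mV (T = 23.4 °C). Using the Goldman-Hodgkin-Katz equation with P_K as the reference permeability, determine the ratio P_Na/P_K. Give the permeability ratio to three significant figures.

0.0298

Let α = P_Na/P_K. GHK: Vm = 25.6·ln[(Kₒ + α·Naₒ)/(Kᵢ + α·Naᵢ)].
e^(Vm/25.6) = e^(-70.2/25.6) = 0.064429
So 0.064429·(Kᵢ + α·Naᵢ) = Kₒ + α·Naₒ → α = (0.064429·152.0 − 5.78) / (136.0 − 0.064429·21.0)
α = (9.793 − 5.78) / (136.0 − 1.353) = 4.013/134.6 = 0.02981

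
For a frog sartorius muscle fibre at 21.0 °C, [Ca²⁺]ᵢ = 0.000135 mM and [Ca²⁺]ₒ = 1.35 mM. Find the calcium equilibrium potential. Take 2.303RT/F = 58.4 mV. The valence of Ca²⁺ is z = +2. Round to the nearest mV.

E = (58.4/z) · log₁₀([Ca²⁺]_out/[Ca²⁺]_in) with z = +2.
= (58.4/2) · log₁₀(1.35/0.000135) = 29.20 · log₁₀(1e+04)
= 29.20 · (4.0000) = 116.80 mV

117 mV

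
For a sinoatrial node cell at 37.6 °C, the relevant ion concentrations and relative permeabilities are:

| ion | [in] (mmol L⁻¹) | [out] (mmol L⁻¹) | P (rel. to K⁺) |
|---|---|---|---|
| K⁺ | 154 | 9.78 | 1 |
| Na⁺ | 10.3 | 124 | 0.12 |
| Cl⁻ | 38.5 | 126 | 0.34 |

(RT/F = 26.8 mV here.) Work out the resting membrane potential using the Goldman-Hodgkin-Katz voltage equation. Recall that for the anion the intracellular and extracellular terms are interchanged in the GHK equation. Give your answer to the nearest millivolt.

Vm = 26.8 · ln[(Σ P·[cation]ₒ + Σ P·[anion]ᵢ) / (Σ P·[cation]ᵢ + Σ P·[anion]ₒ)]
Numerator = 1×9.78 + 0.12×124 + 0.34×38.5 = 37.75
Denominator = 1×154 + 0.12×10.3 + 0.34×126 = 198.1
Vm = 26.8 · ln(0.19058) = 26.8 × (-1.6577) = -44.43 mV

-44 mV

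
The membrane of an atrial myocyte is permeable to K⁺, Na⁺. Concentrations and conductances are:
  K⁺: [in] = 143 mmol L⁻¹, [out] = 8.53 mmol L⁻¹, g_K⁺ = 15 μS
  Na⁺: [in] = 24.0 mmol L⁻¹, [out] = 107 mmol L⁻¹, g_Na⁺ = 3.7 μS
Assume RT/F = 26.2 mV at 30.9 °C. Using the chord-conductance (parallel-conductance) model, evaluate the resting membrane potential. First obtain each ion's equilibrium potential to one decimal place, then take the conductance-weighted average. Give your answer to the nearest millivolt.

E_K⁺ = (26.2/1)·ln(8.53/143) = -73.9 mV
E_Na⁺ = (26.2/1)·ln(107/24.0) = 39.2 mV
Vm = (Σ gᵢEᵢ)/(Σ gᵢ) = (15·-73.9 + 3.7·39.2) / (15 + 3.7)
= -963.46 / 18.7 = -51.52 mV

-52 mV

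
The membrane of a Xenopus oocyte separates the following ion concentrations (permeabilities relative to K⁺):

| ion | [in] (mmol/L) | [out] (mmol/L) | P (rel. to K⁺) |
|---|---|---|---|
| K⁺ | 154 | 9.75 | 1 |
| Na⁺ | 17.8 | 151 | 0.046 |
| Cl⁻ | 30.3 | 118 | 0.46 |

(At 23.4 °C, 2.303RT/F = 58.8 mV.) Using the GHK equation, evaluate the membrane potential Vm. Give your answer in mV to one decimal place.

-49.0 mV

Vm = 58.8 · log₁₀[(Σ P·[cation]ₒ + Σ P·[anion]ᵢ) / (Σ P·[cation]ᵢ + Σ P·[anion]ₒ)]
Numerator = 1×9.75 + 0.046×151 + 0.46×30.3 = 30.63
Denominator = 1×154 + 0.046×17.8 + 0.46×118 = 209.1
Vm = 58.8 · log₁₀(0.1465) = 58.8 × (-0.8341) = -49.05 mV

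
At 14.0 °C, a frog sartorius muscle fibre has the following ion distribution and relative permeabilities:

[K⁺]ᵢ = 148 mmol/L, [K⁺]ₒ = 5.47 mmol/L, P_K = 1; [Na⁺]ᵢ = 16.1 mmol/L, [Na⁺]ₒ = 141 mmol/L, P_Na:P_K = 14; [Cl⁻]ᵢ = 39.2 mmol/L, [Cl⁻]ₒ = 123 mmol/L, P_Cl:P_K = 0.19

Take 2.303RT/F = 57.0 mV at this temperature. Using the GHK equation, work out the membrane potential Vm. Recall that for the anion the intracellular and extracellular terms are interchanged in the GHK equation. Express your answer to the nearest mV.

Vm = 57.0 · log₁₀[(Σ P·[cation]ₒ + Σ P·[anion]ᵢ) / (Σ P·[cation]ᵢ + Σ P·[anion]ₒ)]
Numerator = 1×5.47 + 14×141 + 0.19×39.2 = 1987
Denominator = 1×148 + 14×16.1 + 0.19×123 = 396.8
Vm = 57.0 · log₁₀(5.0077) = 57.0 × (0.6996) = 39.88 mV

40 mV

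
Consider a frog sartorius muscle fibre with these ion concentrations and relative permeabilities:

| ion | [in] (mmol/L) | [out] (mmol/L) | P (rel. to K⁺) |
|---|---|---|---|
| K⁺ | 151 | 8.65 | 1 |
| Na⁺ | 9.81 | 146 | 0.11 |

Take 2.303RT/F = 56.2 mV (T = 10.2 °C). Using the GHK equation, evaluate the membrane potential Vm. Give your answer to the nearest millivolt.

-44 mV

Vm = 56.2 · log₁₀[(Σ P·[cation]ₒ + Σ P·[anion]ᵢ) / (Σ P·[cation]ᵢ + Σ P·[anion]ₒ)]
Numerator = 1×8.65 + 0.11×146 = 24.71
Denominator = 1×151 + 0.11×9.81 = 152.1
Vm = 56.2 · log₁₀(0.16248) = 56.2 × (-0.7892) = -44.35 mV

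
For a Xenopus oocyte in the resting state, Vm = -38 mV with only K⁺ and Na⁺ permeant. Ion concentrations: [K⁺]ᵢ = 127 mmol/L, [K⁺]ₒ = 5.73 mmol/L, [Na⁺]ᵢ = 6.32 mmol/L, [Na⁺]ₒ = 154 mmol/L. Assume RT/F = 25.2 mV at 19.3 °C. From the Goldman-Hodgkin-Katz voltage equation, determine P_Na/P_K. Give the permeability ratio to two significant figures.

0.15

Let α = P_Na/P_K. GHK: Vm = 25.2·ln[(Kₒ + α·Naₒ)/(Kᵢ + α·Naᵢ)].
e^(Vm/25.2) = e^(-38.0/25.2) = 0.22137
So 0.22137·(Kᵢ + α·Naᵢ) = Kₒ + α·Naₒ → α = (0.22137·127.0 − 5.73) / (154.0 − 0.22137·6.32)
α = (28.11 − 5.73) / (154.0 − 1.399) = 22.38/152.6 = 0.1467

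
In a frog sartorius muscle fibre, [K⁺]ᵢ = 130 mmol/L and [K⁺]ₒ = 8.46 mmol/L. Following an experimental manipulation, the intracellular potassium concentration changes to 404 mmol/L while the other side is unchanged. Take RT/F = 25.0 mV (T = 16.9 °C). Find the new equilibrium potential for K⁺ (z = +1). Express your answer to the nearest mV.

After the shift: [K⁺]_out = 8.46, [K⁺]_in = 404 mmol/L.
E_new = (25.0/1)·ln(8.46/404) = 25.00 · (-3.8661) = -96.65 mV

-97 mV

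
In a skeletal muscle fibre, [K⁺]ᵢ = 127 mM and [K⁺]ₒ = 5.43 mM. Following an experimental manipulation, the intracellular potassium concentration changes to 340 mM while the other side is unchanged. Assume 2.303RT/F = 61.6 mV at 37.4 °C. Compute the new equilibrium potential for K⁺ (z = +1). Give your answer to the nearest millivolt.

-111 mV

After the shift: [K⁺]_out = 5.43, [K⁺]_in = 340 mM.
E_new = (61.6/1)·log₁₀(5.43/340) = 61.60 · (-1.7967) = -110.68 mV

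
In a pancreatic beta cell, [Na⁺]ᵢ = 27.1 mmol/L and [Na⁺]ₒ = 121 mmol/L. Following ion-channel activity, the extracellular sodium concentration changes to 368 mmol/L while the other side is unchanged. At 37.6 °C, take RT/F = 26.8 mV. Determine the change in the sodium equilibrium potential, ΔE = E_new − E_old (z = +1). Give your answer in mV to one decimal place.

29.8 mV

E_old = (26.8/1)·ln(121/27.1) = 40.10 mV
E_new = (26.8/1)·ln(368/27.1) = 69.91 mV
ΔE = 69.91 − (40.10) = 29.81 mV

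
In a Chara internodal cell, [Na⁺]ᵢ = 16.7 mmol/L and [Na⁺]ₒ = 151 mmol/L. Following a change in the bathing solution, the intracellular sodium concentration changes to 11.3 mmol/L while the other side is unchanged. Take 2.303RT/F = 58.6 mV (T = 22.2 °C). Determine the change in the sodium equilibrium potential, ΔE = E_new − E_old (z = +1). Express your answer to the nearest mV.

E_old = (58.6/1)·log₁₀(151/16.7) = 56.04 mV
E_new = (58.6/1)·log₁₀(151/11.3) = 65.98 mV
ΔE = 65.98 − (56.04) = 9.94 mV

10 mV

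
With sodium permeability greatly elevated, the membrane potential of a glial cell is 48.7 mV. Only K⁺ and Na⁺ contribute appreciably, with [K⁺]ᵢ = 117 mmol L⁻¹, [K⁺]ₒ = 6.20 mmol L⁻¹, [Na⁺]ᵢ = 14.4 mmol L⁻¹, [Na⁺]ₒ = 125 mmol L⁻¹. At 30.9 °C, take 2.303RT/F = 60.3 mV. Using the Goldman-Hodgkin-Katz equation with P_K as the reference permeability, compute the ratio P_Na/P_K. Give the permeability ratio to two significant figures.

Let α = P_Na/P_K. GHK: Vm = 60.3·log₁₀[(Kₒ + α·Naₒ)/(Kᵢ + α·Naᵢ)].
10^(Vm/60.3) = 10^(48.7/60.3) = 6.4214
So 6.4214·(Kᵢ + α·Naᵢ) = Kₒ + α·Naₒ → α = (6.4214·117.0 − 6.2) / (125.0 − 6.4214·14.4)
α = (751.3 − 6.2) / (125.0 − 92.47) = 745.1/32.53 = 22.9

23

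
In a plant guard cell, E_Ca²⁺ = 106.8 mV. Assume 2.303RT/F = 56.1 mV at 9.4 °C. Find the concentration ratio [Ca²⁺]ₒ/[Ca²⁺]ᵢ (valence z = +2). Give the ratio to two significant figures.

log₁₀([out]/[in]) = E·z/(56.1) = 106.8 × 2 / 56.1 = 3.8075
[out]/[in] = 10^(3.8075) = 6419

6400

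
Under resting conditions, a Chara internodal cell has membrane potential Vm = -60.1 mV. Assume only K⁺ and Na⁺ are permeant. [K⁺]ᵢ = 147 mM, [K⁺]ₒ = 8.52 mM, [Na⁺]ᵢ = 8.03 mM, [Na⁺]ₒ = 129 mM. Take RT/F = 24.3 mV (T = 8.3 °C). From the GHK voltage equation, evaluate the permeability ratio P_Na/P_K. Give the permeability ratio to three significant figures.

0.0302

Let α = P_Na/P_K. GHK: Vm = 24.3·ln[(Kₒ + α·Naₒ)/(Kᵢ + α·Naᵢ)].
e^(Vm/24.3) = e^(-60.1/24.3) = 0.08431
So 0.08431·(Kᵢ + α·Naᵢ) = Kₒ + α·Naₒ → α = (0.08431·147.0 − 8.52) / (129.0 − 0.08431·8.03)
α = (12.39 − 8.52) / (129.0 − 0.677) = 3.874/128.3 = 0.03019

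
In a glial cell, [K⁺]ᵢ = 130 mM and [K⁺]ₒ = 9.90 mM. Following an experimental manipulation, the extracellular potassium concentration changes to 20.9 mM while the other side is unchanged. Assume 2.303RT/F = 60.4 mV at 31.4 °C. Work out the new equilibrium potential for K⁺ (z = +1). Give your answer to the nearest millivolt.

After the shift: [K⁺]_out = 20.9, [K⁺]_in = 130 mM.
E_new = (60.4/1)·log₁₀(20.9/130) = 60.40 · (-0.7938) = -47.95 mV

-48 mV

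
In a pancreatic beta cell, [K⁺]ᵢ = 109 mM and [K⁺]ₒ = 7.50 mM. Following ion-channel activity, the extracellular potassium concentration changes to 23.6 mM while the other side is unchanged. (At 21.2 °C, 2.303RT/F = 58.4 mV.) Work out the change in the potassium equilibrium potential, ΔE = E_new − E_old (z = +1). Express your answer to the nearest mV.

29 mV

E_old = (58.4/1)·log₁₀(7.50/109) = -67.88 mV
E_new = (58.4/1)·log₁₀(23.6/109) = -38.81 mV
ΔE = -38.81 − (-67.88) = 29.07 mV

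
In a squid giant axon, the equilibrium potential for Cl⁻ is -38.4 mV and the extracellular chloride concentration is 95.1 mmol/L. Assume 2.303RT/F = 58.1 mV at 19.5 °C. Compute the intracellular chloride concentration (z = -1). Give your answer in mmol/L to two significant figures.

21 mmol/L

Nernst: E = (58.1/-1) · log₁₀([out]/[in]), so log₁₀([out]/[in]) = -38.4 × -1 / 58.1 = 0.6609.
[out]/[in] = 10^(0.6609) = 4.581.
[in] = 95.1 / 4.581 = 20.76 mmol/L.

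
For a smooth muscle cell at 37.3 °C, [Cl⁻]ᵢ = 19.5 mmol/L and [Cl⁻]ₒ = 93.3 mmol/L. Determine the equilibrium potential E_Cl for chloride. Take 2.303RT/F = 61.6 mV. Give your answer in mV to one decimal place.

-41.9 mV

E = (61.6/z) · log₁₀([Cl⁻]_out/[Cl⁻]_in) with z = -1.
For an anion, dividing by z = -1 reverses the sign.
= (61.6/-1) · log₁₀(93.3/19.5) = -61.60 · log₁₀(4.785)
= -61.60 · (0.6798) = -41.88 mV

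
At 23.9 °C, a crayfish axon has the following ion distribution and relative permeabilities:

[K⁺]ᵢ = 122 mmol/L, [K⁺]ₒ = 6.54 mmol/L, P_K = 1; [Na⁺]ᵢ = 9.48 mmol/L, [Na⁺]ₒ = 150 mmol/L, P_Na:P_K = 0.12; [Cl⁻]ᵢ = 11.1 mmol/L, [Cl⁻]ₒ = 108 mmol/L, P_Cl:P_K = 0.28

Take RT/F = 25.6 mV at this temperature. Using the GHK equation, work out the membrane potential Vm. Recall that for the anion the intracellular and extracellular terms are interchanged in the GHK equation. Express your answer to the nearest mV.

Vm = 25.6 · ln[(Σ P·[cation]ₒ + Σ P·[anion]ᵢ) / (Σ P·[cation]ᵢ + Σ P·[anion]ₒ)]
Numerator = 1×6.54 + 0.12×150 + 0.28×11.1 = 27.65
Denominator = 1×122 + 0.12×9.48 + 0.28×108 = 153.4
Vm = 25.6 · ln(0.18026) = 25.6 × (-1.7133) = -43.86 mV

-44 mV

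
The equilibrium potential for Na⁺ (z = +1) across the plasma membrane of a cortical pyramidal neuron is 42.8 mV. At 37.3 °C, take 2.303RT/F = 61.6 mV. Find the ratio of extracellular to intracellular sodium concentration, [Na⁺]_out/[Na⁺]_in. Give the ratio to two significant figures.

5.0

log₁₀([out]/[in]) = E·z/(61.6) = 42.8 × 1 / 61.6 = 0.6948
[out]/[in] = 10^(0.6948) = 4.952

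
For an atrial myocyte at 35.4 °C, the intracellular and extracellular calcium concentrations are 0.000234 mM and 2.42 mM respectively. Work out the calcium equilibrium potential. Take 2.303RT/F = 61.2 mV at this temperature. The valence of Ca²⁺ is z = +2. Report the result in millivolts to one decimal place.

122.8 mV

E = (61.2/z) · log₁₀([Ca²⁺]_out/[Ca²⁺]_in) with z = +2.
= (61.2/2) · log₁₀(2.42/0.000234) = 30.60 · log₁₀(1.034e+04)
= 30.60 · (4.0146) = 122.85 mV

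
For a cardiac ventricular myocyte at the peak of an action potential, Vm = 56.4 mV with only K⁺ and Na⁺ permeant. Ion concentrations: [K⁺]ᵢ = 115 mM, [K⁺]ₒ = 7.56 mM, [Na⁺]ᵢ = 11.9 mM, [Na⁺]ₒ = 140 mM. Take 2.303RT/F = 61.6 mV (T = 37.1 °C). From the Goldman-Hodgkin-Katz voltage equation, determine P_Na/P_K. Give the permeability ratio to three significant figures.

22.4

Let α = P_Na/P_K. GHK: Vm = 61.6·log₁₀[(Kₒ + α·Naₒ)/(Kᵢ + α·Naᵢ)].
10^(Vm/61.6) = 10^(56.4/61.6) = 8.2335
So 8.2335·(Kᵢ + α·Naᵢ) = Kₒ + α·Naₒ → α = (8.2335·115.0 − 7.56) / (140.0 − 8.2335·11.9)
α = (946.9 − 7.56) / (140.0 − 97.98) = 939.3/42.02 = 22.35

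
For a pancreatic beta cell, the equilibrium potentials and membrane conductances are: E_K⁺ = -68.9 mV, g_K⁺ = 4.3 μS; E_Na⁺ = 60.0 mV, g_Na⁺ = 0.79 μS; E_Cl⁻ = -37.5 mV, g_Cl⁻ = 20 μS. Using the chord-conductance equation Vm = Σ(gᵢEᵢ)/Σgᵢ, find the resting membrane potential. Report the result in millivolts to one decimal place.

-39.8 mV

Σ gᵢEᵢ = 4.3·(-68.9) + 0.79·(60.0) + 20·(-37.5) = -998.87
Σ gᵢ = 4.3 + 0.79 + 20 = 25.09
Vm = -998.87 / 25.09 = -39.81 mV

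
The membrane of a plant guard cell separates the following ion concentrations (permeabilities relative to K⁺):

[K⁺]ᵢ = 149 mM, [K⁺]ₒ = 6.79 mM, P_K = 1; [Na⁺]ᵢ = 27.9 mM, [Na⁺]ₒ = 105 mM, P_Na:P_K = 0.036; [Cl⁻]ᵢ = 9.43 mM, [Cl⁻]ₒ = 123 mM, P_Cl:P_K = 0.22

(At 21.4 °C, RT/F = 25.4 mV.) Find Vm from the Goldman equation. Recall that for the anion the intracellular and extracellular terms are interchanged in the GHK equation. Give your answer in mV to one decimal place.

-67.0 mV

Vm = 25.4 · ln[(Σ P·[cation]ₒ + Σ P·[anion]ᵢ) / (Σ P·[cation]ᵢ + Σ P·[anion]ₒ)]
Numerator = 1×6.79 + 0.036×105 + 0.22×9.43 = 12.64
Denominator = 1×149 + 0.036×27.9 + 0.22×123 = 177.1
Vm = 25.4 · ln(0.071412) = 25.4 × (-2.6393) = -67.04 mV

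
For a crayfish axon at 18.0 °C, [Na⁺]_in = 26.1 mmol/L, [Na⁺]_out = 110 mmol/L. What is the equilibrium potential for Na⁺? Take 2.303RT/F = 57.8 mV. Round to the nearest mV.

E = (57.8/z) · log₁₀([Na⁺]_out/[Na⁺]_in) with z = +1.
= (57.8/1) · log₁₀(110/26.1) = 57.80 · log₁₀(4.215)
= 57.80 · (0.6248) = 36.11 mV

36 mV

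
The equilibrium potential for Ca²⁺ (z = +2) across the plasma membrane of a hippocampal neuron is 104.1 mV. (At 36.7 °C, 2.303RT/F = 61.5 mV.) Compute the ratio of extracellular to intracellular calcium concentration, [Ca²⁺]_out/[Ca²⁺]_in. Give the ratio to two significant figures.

2400

log₁₀([out]/[in]) = E·z/(61.5) = 104.1 × 2 / 61.5 = 3.3854
[out]/[in] = 10^(3.3854) = 2429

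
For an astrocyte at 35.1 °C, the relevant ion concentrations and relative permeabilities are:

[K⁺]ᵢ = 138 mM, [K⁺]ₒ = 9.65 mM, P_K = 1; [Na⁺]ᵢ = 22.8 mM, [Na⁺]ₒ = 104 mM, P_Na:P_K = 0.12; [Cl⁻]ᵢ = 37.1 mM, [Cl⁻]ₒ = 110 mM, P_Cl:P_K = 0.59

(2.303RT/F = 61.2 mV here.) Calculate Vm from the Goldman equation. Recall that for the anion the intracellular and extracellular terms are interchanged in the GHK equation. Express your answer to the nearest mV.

-41 mV

Vm = 61.2 · log₁₀[(Σ P·[cation]ₒ + Σ P·[anion]ᵢ) / (Σ P·[cation]ᵢ + Σ P·[anion]ₒ)]
Numerator = 1×9.65 + 0.12×104 + 0.59×37.1 = 44.02
Denominator = 1×138 + 0.12×22.8 + 0.59×110 = 205.6
Vm = 61.2 · log₁₀(0.21406) = 61.2 × (-0.6695) = -40.97 mV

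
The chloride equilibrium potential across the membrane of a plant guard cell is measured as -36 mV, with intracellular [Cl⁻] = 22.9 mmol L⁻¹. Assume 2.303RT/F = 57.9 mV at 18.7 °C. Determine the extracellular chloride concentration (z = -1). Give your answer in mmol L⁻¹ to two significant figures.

96 mmol L⁻¹

Nernst: E = (57.9/-1) · log₁₀([out]/[in]), so log₁₀([out]/[in]) = -36.0 × -1 / 57.9 = 0.6218.
[out]/[in] = 10^(0.6218) = 4.186.
[out] = 4.186 × 22.9 = 95.85 mmol L⁻¹.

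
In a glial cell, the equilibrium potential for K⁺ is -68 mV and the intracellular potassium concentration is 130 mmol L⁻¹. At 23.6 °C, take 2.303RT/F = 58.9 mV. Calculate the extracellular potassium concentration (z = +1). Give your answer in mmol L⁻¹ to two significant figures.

Nernst: E = (58.9/1) · log₁₀([out]/[in]), so log₁₀([out]/[in]) = -68.0 × 1 / 58.9 = -1.1545.
[out]/[in] = 10^(-1.1545) = 0.07006.
[out] = 0.07006 × 130 = 9.108 mmol L⁻¹.

9.1 mmol L⁻¹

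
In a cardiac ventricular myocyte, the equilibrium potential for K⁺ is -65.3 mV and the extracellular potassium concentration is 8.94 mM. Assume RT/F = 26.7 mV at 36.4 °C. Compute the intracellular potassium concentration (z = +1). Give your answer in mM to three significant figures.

Nernst: E = (26.7/1) · ln([out]/[in]), so ln([out]/[in]) = -65.3 × 1 / 26.7 = -2.4457.
[out]/[in] = e^(-2.4457) = 0.08667.
[in] = 8.94 / 0.08667 = 103.2 mM.

103 mM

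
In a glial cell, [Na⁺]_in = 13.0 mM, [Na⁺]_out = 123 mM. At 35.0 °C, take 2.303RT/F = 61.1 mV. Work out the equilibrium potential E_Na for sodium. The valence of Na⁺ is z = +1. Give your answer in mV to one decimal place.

E = (61.1/z) · log₁₀([Na⁺]_out/[Na⁺]_in) with z = +1.
= (61.1/1) · log₁₀(123/13.0) = 61.10 · log₁₀(9.462)
= 61.10 · (0.9760) = 59.63 mV

59.6 mV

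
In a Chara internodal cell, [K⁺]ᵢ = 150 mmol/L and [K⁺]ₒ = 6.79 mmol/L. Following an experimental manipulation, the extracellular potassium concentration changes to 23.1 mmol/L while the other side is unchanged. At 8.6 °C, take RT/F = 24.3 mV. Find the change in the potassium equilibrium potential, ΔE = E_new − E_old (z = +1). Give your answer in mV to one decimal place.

29.8 mV

E_old = (24.3/1)·ln(6.79/150) = -75.21 mV
E_new = (24.3/1)·ln(23.1/150) = -45.46 mV
ΔE = -45.46 − (-75.21) = 29.75 mV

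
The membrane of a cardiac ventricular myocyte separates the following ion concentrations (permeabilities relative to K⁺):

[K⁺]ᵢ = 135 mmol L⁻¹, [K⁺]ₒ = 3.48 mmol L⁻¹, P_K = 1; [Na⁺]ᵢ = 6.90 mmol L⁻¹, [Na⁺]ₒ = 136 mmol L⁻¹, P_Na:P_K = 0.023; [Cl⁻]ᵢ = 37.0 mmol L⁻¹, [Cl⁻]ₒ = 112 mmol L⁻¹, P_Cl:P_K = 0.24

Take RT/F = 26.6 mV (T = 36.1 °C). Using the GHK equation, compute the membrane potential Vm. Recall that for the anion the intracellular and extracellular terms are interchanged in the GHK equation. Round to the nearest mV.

Vm = 26.6 · ln[(Σ P·[cation]ₒ + Σ P·[anion]ᵢ) / (Σ P·[cation]ᵢ + Σ P·[anion]ₒ)]
Numerator = 1×3.48 + 0.023×136 + 0.24×37.0 = 15.49
Denominator = 1×135 + 0.023×6.90 + 0.24×112 = 162
Vm = 26.6 · ln(0.095582) = 26.6 × (-2.3478) = -62.45 mV

-62 mV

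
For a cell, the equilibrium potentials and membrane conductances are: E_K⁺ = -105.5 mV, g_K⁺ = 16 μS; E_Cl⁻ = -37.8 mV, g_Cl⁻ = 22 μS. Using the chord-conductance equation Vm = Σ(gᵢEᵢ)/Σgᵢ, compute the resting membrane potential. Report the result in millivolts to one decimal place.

Σ gᵢEᵢ = 16·(-105.5) + 22·(-37.8) = -2519.60
Σ gᵢ = 16 + 22 = 38
Vm = -2519.60 / 38 = -66.31 mV

-66.3 mV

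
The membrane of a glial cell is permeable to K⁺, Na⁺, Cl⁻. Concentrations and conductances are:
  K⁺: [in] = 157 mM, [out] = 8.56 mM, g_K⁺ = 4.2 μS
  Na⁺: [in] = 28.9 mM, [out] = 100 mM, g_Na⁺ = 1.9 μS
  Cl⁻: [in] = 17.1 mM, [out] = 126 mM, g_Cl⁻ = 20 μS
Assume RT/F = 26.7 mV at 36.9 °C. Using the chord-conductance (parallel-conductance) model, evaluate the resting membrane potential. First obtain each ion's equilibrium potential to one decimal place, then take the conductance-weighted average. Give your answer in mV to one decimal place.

-50.9 mV

E_K⁺ = (26.7/1)·ln(8.56/157) = -77.7 mV
E_Na⁺ = (26.7/1)·ln(100/28.9) = 33.1 mV
E_Cl⁻ = (26.7/-1)·ln(126/17.1) = -53.3 mV
Vm = (Σ gᵢEᵢ)/(Σ gᵢ) = (4.2·-77.7 + 1.9·33.1 + 20·-53.3) / (4.2 + 1.9 + 20)
= -1329.45 / 26.1 = -50.94 mV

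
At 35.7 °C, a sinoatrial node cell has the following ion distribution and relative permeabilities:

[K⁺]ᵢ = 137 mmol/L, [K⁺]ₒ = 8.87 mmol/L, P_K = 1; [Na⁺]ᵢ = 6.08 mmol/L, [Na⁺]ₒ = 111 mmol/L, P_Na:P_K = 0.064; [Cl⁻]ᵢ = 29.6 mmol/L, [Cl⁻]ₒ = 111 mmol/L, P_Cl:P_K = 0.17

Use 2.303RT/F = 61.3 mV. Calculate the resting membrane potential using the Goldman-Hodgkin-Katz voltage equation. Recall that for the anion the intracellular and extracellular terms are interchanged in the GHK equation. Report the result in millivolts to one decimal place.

-53.4 mV

Vm = 61.3 · log₁₀[(Σ P·[cation]ₒ + Σ P·[anion]ᵢ) / (Σ P·[cation]ᵢ + Σ P·[anion]ₒ)]
Numerator = 1×8.87 + 0.064×111 + 0.17×29.6 = 21.01
Denominator = 1×137 + 0.064×6.08 + 0.17×111 = 156.3
Vm = 61.3 · log₁₀(0.13443) = 61.3 × (-0.8715) = -53.42 mV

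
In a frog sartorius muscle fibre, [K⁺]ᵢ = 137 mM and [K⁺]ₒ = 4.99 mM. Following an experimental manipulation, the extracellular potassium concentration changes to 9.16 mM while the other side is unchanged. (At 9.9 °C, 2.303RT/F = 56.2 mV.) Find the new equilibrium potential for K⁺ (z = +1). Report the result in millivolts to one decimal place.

After the shift: [K⁺]_out = 9.16, [K⁺]_in = 137 mM.
E_new = (56.2/1)·log₁₀(9.16/137) = 56.20 · (-1.1748) = -66.03 mV

-66.0 mV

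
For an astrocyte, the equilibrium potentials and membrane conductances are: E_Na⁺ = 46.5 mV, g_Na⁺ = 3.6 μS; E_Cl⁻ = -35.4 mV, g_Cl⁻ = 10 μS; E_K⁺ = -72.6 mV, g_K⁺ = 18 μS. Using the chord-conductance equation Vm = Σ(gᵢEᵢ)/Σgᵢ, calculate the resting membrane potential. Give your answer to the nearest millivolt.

-47 mV

Σ gᵢEᵢ = 3.6·(46.5) + 10·(-35.4) + 18·(-72.6) = -1493.40
Σ gᵢ = 3.6 + 10 + 18 = 31.6
Vm = -1493.40 / 31.6 = -47.26 mV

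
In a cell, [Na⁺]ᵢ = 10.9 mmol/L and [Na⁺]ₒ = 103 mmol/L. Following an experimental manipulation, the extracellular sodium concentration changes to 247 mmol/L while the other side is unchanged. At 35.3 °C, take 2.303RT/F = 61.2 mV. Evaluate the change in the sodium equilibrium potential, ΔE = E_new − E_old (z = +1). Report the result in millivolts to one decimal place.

E_old = (61.2/1)·log₁₀(103/10.9) = 59.70 mV
E_new = (61.2/1)·log₁₀(247/10.9) = 82.94 mV
ΔE = 82.94 − (59.70) = 23.25 mV

23.2 mV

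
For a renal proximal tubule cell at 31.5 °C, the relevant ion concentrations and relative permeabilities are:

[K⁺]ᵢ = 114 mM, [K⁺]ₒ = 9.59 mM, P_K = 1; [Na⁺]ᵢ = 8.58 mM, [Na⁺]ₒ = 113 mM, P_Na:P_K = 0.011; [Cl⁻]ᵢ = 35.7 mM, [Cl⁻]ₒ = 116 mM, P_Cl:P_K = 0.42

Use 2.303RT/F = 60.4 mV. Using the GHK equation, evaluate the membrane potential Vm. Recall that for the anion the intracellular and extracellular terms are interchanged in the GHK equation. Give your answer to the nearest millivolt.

Vm = 60.4 · log₁₀[(Σ P·[cation]ₒ + Σ P·[anion]ᵢ) / (Σ P·[cation]ᵢ + Σ P·[anion]ₒ)]
Numerator = 1×9.59 + 0.011×113 + 0.42×35.7 = 25.83
Denominator = 1×114 + 0.011×8.58 + 0.42×116 = 162.8
Vm = 60.4 · log₁₀(0.15863) = 60.4 × (-0.7996) = -48.30 mV

-48 mV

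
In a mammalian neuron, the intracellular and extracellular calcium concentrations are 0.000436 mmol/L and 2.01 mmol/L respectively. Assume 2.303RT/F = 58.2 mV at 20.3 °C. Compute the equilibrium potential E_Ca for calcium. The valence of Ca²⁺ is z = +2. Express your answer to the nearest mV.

107 mV

E = (58.2/z) · log₁₀([Ca²⁺]_out/[Ca²⁺]_in) with z = +2.
= (58.2/2) · log₁₀(2.01/0.000436) = 29.10 · log₁₀(4610)
= 29.10 · (3.6637) = 106.61 mV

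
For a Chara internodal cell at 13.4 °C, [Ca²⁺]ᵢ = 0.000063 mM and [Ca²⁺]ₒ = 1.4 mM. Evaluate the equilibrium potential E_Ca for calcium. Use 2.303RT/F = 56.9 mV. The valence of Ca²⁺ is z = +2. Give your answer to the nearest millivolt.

124 mV

E = (56.9/z) · log₁₀([Ca²⁺]_out/[Ca²⁺]_in) with z = +2.
= (56.9/2) · log₁₀(1.4/0.000063) = 28.45 · log₁₀(2.222e+04)
= 28.45 · (4.3468) = 123.67 mV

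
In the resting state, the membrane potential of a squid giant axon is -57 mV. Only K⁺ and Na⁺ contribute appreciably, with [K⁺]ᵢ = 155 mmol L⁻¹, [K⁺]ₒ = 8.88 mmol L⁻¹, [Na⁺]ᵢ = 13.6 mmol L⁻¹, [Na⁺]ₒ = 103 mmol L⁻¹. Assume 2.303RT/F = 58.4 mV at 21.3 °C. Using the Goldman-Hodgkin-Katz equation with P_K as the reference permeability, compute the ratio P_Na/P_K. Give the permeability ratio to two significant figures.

Let α = P_Na/P_K. GHK: Vm = 58.4·log₁₀[(Kₒ + α·Naₒ)/(Kᵢ + α·Naᵢ)].
10^(Vm/58.4) = 10^(-57.0/58.4) = 0.10568
So 0.10568·(Kᵢ + α·Naᵢ) = Kₒ + α·Naₒ → α = (0.10568·155.0 − 8.88) / (103.0 − 0.10568·13.6)
α = (16.38 − 8.88) / (103.0 − 1.437) = 7.5/101.6 = 0.07384

0.074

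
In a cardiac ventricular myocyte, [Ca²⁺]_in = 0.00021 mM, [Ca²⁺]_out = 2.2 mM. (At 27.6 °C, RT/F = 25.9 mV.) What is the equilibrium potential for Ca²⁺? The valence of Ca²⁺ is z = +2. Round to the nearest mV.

120 mV

E = (25.9/z) · ln([Ca²⁺]_out/[Ca²⁺]_in) with z = +2.
= (25.9/2) · ln(2.2/0.00021) = 12.95 · ln(1.048e+04)
= 12.95 · (9.2569) = 119.88 mV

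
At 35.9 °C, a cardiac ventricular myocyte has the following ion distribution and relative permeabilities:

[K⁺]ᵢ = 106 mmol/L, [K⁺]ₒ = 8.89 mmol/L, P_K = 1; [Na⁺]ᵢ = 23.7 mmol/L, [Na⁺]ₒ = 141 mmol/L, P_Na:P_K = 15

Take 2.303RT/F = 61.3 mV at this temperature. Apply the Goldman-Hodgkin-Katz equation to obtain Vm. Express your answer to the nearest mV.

41 mV

Vm = 61.3 · log₁₀[(Σ P·[cation]ₒ + Σ P·[anion]ᵢ) / (Σ P·[cation]ᵢ + Σ P·[anion]ₒ)]
Numerator = 1×8.89 + 15×141 = 2124
Denominator = 1×106 + 15×23.7 = 461.5
Vm = 61.3 · log₁₀(4.6021) = 61.3 × (0.6630) = 40.64 mV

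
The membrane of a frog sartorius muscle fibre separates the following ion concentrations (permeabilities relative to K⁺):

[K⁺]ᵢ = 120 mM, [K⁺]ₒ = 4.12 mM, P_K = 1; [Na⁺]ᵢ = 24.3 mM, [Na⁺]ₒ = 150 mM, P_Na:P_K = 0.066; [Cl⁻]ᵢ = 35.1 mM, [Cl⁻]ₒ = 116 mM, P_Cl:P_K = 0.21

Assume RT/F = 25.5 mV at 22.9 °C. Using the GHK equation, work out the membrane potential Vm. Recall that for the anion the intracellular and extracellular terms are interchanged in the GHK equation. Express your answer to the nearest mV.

Vm = 25.5 · ln[(Σ P·[cation]ₒ + Σ P·[anion]ᵢ) / (Σ P·[cation]ᵢ + Σ P·[anion]ₒ)]
Numerator = 1×4.12 + 0.066×150 + 0.21×35.1 = 21.39
Denominator = 1×120 + 0.066×24.3 + 0.21×116 = 146
Vm = 25.5 · ln(0.14655) = 25.5 × (-1.9204) = -48.97 mV

-49 mV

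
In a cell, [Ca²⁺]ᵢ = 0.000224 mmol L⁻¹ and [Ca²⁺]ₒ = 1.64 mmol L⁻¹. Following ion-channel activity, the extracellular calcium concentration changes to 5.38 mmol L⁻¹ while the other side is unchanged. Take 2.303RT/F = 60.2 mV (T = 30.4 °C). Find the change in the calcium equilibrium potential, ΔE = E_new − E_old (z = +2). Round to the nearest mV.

16 mV

E_old = (60.2/2)·log₁₀(1.64/0.000224) = 116.32 mV
E_new = (60.2/2)·log₁₀(5.38/0.000224) = 131.85 mV
ΔE = 131.85 − (116.32) = 15.53 mV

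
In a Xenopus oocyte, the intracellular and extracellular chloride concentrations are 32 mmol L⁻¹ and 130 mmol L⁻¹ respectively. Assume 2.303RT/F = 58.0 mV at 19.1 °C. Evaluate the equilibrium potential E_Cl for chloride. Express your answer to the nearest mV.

-35 mV

E = (58.0/z) · log₁₀([Cl⁻]_out/[Cl⁻]_in) with z = -1.
For an anion, dividing by z = -1 reverses the sign.
= (58.0/-1) · log₁₀(130/32) = -58.00 · log₁₀(4.062)
= -58.00 · (0.6088) = -35.31 mV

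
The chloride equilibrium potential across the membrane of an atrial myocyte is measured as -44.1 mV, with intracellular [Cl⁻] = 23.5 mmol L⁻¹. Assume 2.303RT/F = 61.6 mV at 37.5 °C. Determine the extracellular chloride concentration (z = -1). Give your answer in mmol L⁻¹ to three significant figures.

Nernst: E = (61.6/-1) · log₁₀([out]/[in]), so log₁₀([out]/[in]) = -44.1 × -1 / 61.6 = 0.7159.
[out]/[in] = 10^(0.7159) = 5.199.
[out] = 5.199 × 23.5 = 122.2 mmol L⁻¹.

122 mmol L⁻¹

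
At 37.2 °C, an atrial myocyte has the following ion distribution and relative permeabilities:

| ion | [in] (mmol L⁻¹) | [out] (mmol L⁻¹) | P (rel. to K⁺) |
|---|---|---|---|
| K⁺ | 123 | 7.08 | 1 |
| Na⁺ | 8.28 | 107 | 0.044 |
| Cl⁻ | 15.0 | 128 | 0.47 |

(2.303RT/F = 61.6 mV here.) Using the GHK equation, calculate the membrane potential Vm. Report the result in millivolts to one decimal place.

-60.9 mV

Vm = 61.6 · log₁₀[(Σ P·[cation]ₒ + Σ P·[anion]ᵢ) / (Σ P·[cation]ᵢ + Σ P·[anion]ₒ)]
Numerator = 1×7.08 + 0.044×107 + 0.47×15.0 = 18.84
Denominator = 1×123 + 0.044×8.28 + 0.47×128 = 183.5
Vm = 61.6 · log₁₀(0.10265) = 61.6 × (-0.9887) = -60.90 mV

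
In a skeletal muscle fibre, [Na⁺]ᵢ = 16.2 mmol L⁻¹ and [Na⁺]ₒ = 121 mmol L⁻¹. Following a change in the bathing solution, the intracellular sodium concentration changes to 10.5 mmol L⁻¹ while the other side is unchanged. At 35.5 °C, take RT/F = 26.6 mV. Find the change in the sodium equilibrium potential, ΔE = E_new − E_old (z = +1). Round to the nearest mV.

E_old = (26.6/1)·ln(121/16.2) = 53.49 mV
E_new = (26.6/1)·ln(121/10.5) = 65.02 mV
ΔE = 65.02 − (53.49) = 11.53 mV

12 mV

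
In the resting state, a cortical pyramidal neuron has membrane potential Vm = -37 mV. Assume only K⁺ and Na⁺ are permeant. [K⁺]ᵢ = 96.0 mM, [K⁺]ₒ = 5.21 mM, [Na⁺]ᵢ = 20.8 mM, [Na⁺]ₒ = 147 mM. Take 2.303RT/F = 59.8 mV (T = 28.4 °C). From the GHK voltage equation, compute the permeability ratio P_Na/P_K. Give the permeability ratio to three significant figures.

0.126

Let α = P_Na/P_K. GHK: Vm = 59.8·log₁₀[(Kₒ + α·Naₒ)/(Kᵢ + α·Naᵢ)].
10^(Vm/59.8) = 10^(-37.0/59.8) = 0.24059
So 0.24059·(Kᵢ + α·Naᵢ) = Kₒ + α·Naₒ → α = (0.24059·96.0 − 5.21) / (147.0 − 0.24059·20.8)
α = (23.1 − 5.21) / (147.0 − 5.004) = 17.89/142 = 0.126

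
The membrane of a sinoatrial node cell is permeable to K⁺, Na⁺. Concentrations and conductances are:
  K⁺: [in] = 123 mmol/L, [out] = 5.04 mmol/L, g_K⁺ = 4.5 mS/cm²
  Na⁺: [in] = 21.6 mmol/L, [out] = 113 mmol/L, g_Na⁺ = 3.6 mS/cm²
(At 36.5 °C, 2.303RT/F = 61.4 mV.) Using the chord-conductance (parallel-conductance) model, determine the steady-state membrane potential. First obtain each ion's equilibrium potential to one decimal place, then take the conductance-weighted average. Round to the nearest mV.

-28 mV

E_K⁺ = (61.4/1)·log₁₀(5.04/123) = -85.2 mV
E_Na⁺ = (61.4/1)·log₁₀(113/21.6) = 44.1 mV
Vm = (Σ gᵢEᵢ)/(Σ gᵢ) = (4.5·-85.2 + 3.6·44.1) / (4.5 + 3.6)
= -224.64 / 8.1 = -27.73 mV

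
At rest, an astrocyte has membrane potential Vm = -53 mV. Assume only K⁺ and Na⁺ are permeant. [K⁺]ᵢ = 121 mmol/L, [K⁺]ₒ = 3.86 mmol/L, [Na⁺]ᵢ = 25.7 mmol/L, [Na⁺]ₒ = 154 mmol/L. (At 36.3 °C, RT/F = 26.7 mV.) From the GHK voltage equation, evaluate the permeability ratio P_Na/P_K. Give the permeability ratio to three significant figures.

Let α = P_Na/P_K. GHK: Vm = 26.7·ln[(Kₒ + α·Naₒ)/(Kᵢ + α·Naᵢ)].
e^(Vm/26.7) = e^(-53.0/26.7) = 0.13738
So 0.13738·(Kᵢ + α·Naᵢ) = Kₒ + α·Naₒ → α = (0.13738·121.0 − 3.86) / (154.0 − 0.13738·25.7)
α = (16.62 − 3.86) / (154.0 − 3.531) = 12.76/150.5 = 0.08482

0.0848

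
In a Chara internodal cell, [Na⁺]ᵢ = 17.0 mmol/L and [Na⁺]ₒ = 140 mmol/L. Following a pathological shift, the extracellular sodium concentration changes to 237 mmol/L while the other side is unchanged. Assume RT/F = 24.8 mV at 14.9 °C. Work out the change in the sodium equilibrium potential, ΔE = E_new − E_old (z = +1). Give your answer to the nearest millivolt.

E_old = (24.8/1)·ln(140/17.0) = 52.29 mV
E_new = (24.8/1)·ln(237/17.0) = 65.34 mV
ΔE = 65.34 − (52.29) = 13.06 mV

13 mV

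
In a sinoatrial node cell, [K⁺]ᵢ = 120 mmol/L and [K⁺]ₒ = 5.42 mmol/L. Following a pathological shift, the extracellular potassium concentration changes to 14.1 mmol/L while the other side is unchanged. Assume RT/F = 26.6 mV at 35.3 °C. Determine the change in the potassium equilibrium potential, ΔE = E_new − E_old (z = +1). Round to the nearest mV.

25 mV

E_old = (26.6/1)·ln(5.42/120) = -82.39 mV
E_new = (26.6/1)·ln(14.1/120) = -56.96 mV
ΔE = -56.96 − (-82.39) = 25.43 mV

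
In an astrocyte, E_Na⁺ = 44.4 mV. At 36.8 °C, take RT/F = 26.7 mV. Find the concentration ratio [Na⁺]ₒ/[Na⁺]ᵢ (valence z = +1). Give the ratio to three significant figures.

ln([out]/[in]) = E·z/(26.7) = 44.4 × 1 / 26.7 = 1.6629
[out]/[in] = e^(1.6629) = 5.275

5.27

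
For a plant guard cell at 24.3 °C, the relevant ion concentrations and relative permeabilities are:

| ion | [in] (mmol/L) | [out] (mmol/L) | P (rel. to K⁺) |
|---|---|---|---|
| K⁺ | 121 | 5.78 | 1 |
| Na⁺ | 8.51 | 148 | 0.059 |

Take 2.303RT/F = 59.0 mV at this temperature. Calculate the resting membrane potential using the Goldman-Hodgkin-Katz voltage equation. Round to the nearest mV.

Vm = 59.0 · log₁₀[(Σ P·[cation]ₒ + Σ P·[anion]ᵢ) / (Σ P·[cation]ᵢ + Σ P·[anion]ₒ)]
Numerator = 1×5.78 + 0.059×148 = 14.51
Denominator = 1×121 + 0.059×8.51 = 121.5
Vm = 59.0 · log₁₀(0.11944) = 59.0 × (-0.9229) = -54.45 mV

-54 mV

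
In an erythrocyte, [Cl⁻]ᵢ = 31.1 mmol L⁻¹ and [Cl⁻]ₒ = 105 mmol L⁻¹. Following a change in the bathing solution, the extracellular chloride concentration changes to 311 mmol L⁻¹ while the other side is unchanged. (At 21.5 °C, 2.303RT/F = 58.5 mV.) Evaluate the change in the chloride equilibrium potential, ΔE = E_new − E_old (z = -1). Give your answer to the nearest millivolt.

E_old = (58.5/-1)·log₁₀(105/31.1) = -30.91 mV
E_new = (58.5/-1)·log₁₀(311/31.1) = -58.50 mV
ΔE = -58.50 − (-30.91) = -27.59 mV

-28 mV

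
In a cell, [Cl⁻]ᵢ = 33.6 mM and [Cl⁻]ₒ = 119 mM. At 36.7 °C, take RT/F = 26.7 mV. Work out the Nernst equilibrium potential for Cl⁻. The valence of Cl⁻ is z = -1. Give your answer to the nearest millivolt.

-34 mV

E = (26.7/z) · ln([Cl⁻]_out/[Cl⁻]_in) with z = -1.
For an anion, dividing by z = -1 reverses the sign.
= (26.7/-1) · ln(119/33.6) = -26.70 · ln(3.542)
= -26.70 · (1.2646) = -33.76 mV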